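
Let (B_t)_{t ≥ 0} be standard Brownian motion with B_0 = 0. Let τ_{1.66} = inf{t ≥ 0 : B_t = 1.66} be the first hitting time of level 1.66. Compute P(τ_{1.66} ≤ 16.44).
P(τ_{1.66} ≤ 16.44) = 2(1 − Φ(1.66/√16.44)) = 2(1 − Φ(0.4094)) ≈ 0.6822

By the reflection principle for standard BM, P(τ_b ≤ t) = 2 · P(B_t ≥ b). Since B_t ~ N(0, t), P(B_t ≥ 1.66) = 1 − Φ(1.66/√t) = 1 − Φ(1.66/√16.44) = 1 − Φ(0.4094) ≈ 0.34112. Doubling: P(τ_{1.66} ≤ 16.44) ≈ 2 · 0.34112 = 0.68224 ≈ 0.6822.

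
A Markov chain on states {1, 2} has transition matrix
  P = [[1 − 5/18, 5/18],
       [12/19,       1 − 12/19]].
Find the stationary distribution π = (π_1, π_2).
π_1 = 216/311, π_2 = 95/311

Solve πP = π with π_1 + π_2 = 1. From πP = π: π_1 · (1 − 5/18) + π_2 · 12/19 = π_1 ⇒ π_2 · 12/19 = π_1 · 5/18 ⇒ π_2/π_1 = (5/18)/(12/19) = 95/216. Together with π_1 + π_2 = 1:
  π_1 = (12/19)/(5/18 + 12/19) = (12/19)/(311/342) = 216/311,
  π_2 = (5/18)/(5/18 + 12/19) = (5/18)/(311/342) = 95/311.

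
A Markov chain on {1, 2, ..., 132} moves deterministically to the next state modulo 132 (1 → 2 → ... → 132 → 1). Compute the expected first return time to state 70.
E[T_70 | X_0 = 70] = 132

The chain cycles deterministically, so starting at state 70 it returns in exactly 132 steps. Equivalently, the stationary distribution is uniform π_j = 1/132 for every state j, so by Kac's formula E[T_70] = 1/π_70 = 132.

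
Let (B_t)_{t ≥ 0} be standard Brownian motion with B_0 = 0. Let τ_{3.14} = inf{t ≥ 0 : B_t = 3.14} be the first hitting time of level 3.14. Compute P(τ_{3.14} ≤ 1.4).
P(τ_{3.14} ≤ 1.4) = 2(1 − Φ(3.14/√1.4)) = 2(1 − Φ(2.6538)) ≈ 0.0080

By the reflection principle for standard BM, P(τ_b ≤ t) = 2 · P(B_t ≥ b). Since B_t ~ N(0, t), P(B_t ≥ 3.14) = 1 − Φ(3.14/√t) = 1 − Φ(3.14/√1.4) = 1 − Φ(2.6538) ≈ 0.00398. Doubling: P(τ_{3.14} ≤ 1.4) ≈ 2 · 0.00398 = 0.00796 ≈ 0.0080.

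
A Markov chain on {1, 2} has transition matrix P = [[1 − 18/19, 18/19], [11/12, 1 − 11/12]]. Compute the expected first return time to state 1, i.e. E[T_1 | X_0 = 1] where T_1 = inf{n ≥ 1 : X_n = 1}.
E[T_1 | X_0 = 1] = 1/π_1 = 425/209

For an irreducible recurrent Markov chain with stationary distribution π, E[T_i | X_0 = i] = 1/π_i (Kac's formula). Here π_1 = (11/12)/(18/19 + 11/12) = (11/12)/(425/228) = 209/425, so E[T_1 | X_0 = 1] = 1/π_1 = (18/19 + 11/12)/(11/12) = (425/228)/(11/12) = 425/209.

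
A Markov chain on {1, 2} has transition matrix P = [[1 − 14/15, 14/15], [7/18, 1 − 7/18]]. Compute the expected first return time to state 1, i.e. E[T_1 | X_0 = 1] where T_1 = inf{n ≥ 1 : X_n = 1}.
E[T_1 | X_0 = 1] = 1/π_1 = 17/5

For an irreducible recurrent Markov chain with stationary distribution π, E[T_i | X_0 = i] = 1/π_i (Kac's formula). Here π_1 = (7/18)/(14/15 + 7/18) = (7/18)/(119/90) = 5/17, so E[T_1 | X_0 = 1] = 1/π_1 = (14/15 + 7/18)/(7/18) = (119/90)/(7/18) = 17/5.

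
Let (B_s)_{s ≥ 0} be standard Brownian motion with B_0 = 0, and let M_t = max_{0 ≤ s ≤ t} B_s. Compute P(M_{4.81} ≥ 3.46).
P(M_{4.81} ≥ 3.46) = 2·P(B_{4.81} ≥ 3.46) = 2(1 − Φ(3.46/√4.81)) ≈ 0.1147

By the reflection principle for Brownian motion, P(M_t ≥ a) = 2 · P(B_t ≥ a) for a ≥ 0. Since B_t ~ N(0, t), P(B_t ≥ 3.46) = 1 − Φ(3.46/√t) = 1 − Φ(3.46/√4.81) = 1 − Φ(1.5776). So
  P(M_{4.81} ≥ 3.46) = 2(1 − Φ(1.5776)) ≈ 0.1147.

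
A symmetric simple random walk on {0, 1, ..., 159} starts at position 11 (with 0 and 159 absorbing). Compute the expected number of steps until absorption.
E[τ | X_0 = 11] = 1628

Let v_k = E[τ | X_0 = k]. Boundary: v_0 = v_159 = 0. Recurrence: v_k = 1 + (v_{k-1} + v_{k+1})/2 for 1 ≤ k ≤ 158. The particular solution to v_k − (v_{k-1} + v_{k+1})/2 = 1 is v_k = −k^2. Adding homogeneous solution A + B k and matching boundaries gives v_k = k (159 − k). Substituting k = 11: v_11 = 11 · 148 = 1628.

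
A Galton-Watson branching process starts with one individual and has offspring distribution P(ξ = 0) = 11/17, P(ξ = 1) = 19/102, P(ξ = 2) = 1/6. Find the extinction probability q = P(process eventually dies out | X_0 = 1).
q = 1

Mean offspring μ = 0·11/17 + 1·19/102 + 2·1/6 = 53/102 ≤ 1. For μ ≤ 1 with offspring not concentrated at 1, the Galton-Watson process goes extinct almost surely, so q = 1.
(Algebraic check: The pgf is f(s) = 11/17 + 19/102·s + 1/6·s². The extinction probability q is the smallest fixed point of f in [0, 1]. Setting s = f(s):
  1/6·s² + (19/102 − 1)·s + 11/17 = 0
  1/6·s² − (11/17 + 1/6)·s + 11/17 = 0
which factors as (s − 1)·(1/6·s − 11/17) = 0, giving roots s = 1 and s = (11/17)/(1/6) = 66/17. Since 66/17 ≥ 1, the smallest root in [0, 1] is s = 1.)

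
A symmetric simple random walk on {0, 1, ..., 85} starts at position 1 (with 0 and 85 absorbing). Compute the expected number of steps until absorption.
E[τ | X_0 = 1] = 84

Let v_k = E[τ | X_0 = k]. Boundary: v_0 = v_85 = 0. Recurrence: v_k = 1 + (v_{k-1} + v_{k+1})/2 for 1 ≤ k ≤ 84. The particular solution to v_k − (v_{k-1} + v_{k+1})/2 = 1 is v_k = −k^2. Adding homogeneous solution A + B k and matching boundaries gives v_k = k (85 − k). Substituting k = 1: v_1 = 1 · 84 = 84.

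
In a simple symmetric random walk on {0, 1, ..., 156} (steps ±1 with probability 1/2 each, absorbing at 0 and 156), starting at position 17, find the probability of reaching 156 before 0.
P(hit 156 before 0) = 17/156

Let u_k = P(hit 156 before 0 | start at k). Then u_0 = 0, u_156 = 1, and u_k = u_{k-1}/2 + u_{k+1}/2 for 1 ≤ k ≤ 155. This harmonic recurrence is solved by u_k = k/156, giving u_17 = 17/156.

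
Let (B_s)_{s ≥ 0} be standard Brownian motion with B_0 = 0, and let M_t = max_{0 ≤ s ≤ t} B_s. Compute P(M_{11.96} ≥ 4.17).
P(M_{11.96} ≥ 4.17) = 2·P(B_{11.96} ≥ 4.17) = 2(1 − Φ(4.17/√11.96)) ≈ 0.2279

By the reflection principle for Brownian motion, P(M_t ≥ a) = 2 · P(B_t ≥ a) for a ≥ 0. Since B_t ~ N(0, t), P(B_t ≥ 4.17) = 1 − Φ(4.17/√t) = 1 − Φ(4.17/√11.96) = 1 − Φ(1.2058). So
  P(M_{11.96} ≥ 4.17) = 2(1 − Φ(1.2058)) ≈ 0.2279.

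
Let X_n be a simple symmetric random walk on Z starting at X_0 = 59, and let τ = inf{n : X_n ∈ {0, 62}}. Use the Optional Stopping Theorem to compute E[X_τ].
E[X_τ] = 59

X_n is a martingale and τ is a bounded-mean stopping time (indeed τ is finite a.s. with bounded expectation since the walk is in a bounded region). By the OST, E[X_τ] = E[X_0] = 59. Equivalently: E[X_τ] = 62 · P(hit 62 first) + 0 · P(hit 0 first) = 62 · (59/62) = 59.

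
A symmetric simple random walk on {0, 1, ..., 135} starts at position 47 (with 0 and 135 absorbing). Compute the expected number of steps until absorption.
E[τ | X_0 = 47] = 4136

Let v_k = E[τ | X_0 = k]. Boundary: v_0 = v_135 = 0. Recurrence: v_k = 1 + (v_{k-1} + v_{k+1})/2 for 1 ≤ k ≤ 134. The particular solution to v_k − (v_{k-1} + v_{k+1})/2 = 1 is v_k = −k^2. Adding homogeneous solution A + B k and matching boundaries gives v_k = k (135 − k). Substituting k = 47: v_47 = 47 · 88 = 4136.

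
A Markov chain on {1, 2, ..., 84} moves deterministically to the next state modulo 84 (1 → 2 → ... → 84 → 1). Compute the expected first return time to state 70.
E[T_70 | X_0 = 70] = 84

The chain cycles deterministically, so starting at state 70 it returns in exactly 84 steps. Equivalently, the stationary distribution is uniform π_j = 1/84 for every state j, so by Kac's formula E[T_70] = 1/π_70 = 84.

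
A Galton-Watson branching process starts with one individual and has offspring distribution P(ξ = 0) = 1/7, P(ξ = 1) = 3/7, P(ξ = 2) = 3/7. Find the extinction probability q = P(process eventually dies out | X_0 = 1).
q = 1/3

The pgf is f(s) = 1/7 + 3/7·s + 3/7·s². The extinction probability q is the smallest fixed point of f in [0, 1]. Setting s = f(s):
  3/7·s² + (3/7 − 1)·s + 1/7 = 0
  3/7·s² − (1/7 + 3/7)·s + 1/7 = 0
which factors as (s − 1)·(3/7·s − 1/7) = 0, giving roots s = 1 and s = (1/7)/(3/7) = 1/3.
Mean offspring μ = 3/7 + 2·3/7 = 9/7 > 1 (supercritical), so q < 1. The extinction probability is the smaller root: q = (1/7)/(3/7) = 1/3.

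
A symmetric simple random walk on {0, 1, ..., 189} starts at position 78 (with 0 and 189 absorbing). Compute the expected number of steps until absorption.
E[τ | X_0 = 78] = 8658

Let v_k = E[τ | X_0 = k]. Boundary: v_0 = v_189 = 0. Recurrence: v_k = 1 + (v_{k-1} + v_{k+1})/2 for 1 ≤ k ≤ 188. The particular solution to v_k − (v_{k-1} + v_{k+1})/2 = 1 is v_k = −k^2. Adding homogeneous solution A + B k and matching boundaries gives v_k = k (189 − k). Substituting k = 78: v_78 = 78 · 111 = 8658.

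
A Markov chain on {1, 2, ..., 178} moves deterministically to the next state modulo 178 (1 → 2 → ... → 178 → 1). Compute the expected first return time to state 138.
E[T_138 | X_0 = 138] = 178

The chain cycles deterministically, so starting at state 138 it returns in exactly 178 steps. Equivalently, the stationary distribution is uniform π_j = 1/178 for every state j, so by Kac's formula E[T_138] = 1/π_138 = 178.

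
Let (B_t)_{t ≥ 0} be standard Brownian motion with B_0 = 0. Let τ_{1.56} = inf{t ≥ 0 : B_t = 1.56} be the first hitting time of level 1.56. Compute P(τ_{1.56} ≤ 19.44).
P(τ_{1.56} ≤ 19.44) = 2(1 − Φ(1.56/√19.44)) = 2(1 − Φ(0.3538)) ≈ 0.7235

By the reflection principle for standard BM, P(τ_b ≤ t) = 2 · P(B_t ≥ b). Since B_t ~ N(0, t), P(B_t ≥ 1.56) = 1 − Φ(1.56/√t) = 1 − Φ(1.56/√19.44) = 1 − Φ(0.3538) ≈ 0.36174. Doubling: P(τ_{1.56} ≤ 19.44) ≈ 2 · 0.36174 = 0.72348 ≈ 0.7235.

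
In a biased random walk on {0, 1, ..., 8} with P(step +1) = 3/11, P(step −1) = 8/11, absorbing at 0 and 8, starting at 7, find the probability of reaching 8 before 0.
P(hit 8 before 0) = (1 − (8/3)^7) / (1 − (8/3)^8) = 1256979/3354131

Let u_k denote P(reach 8 before 0 | start at k). Boundary: u_0 = 0, u_8 = 1. Recurrence: u_k = 3/11·u_{k+1} + 8/11·u_{k-1} for 1 ≤ k ≤ 7. Try u_k = A + B·r^k with r = q/p = (8/11)/(3/11) = 8/3. Substitution satisfies the recurrence; boundary conditions give:
  u_k = (1 − r^k) / (1 − r^N) = (1 − (8/3)^7) / (1 − (8/3)^8) = 1256979/3354131.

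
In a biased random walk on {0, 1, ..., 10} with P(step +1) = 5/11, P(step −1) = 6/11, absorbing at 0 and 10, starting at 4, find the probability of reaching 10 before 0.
P(hit 10 before 0) = (1 − (6/5)^4) / (1 − (6/5)^10) = 953125/4609141

Let u_k denote P(reach 10 before 0 | start at k). Boundary: u_0 = 0, u_10 = 1. Recurrence: u_k = 5/11·u_{k+1} + 6/11·u_{k-1} for 1 ≤ k ≤ 9. Try u_k = A + B·r^k with r = q/p = (6/11)/(5/11) = 6/5. Substitution satisfies the recurrence; boundary conditions give:
  u_k = (1 − r^k) / (1 − r^N) = (1 − (6/5)^4) / (1 − (6/5)^10) = 953125/4609141.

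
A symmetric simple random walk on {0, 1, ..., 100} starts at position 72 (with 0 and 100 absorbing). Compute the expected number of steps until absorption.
E[τ | X_0 = 72] = 2016

Let v_k = E[τ | X_0 = k]. Boundary: v_0 = v_100 = 0. Recurrence: v_k = 1 + (v_{k-1} + v_{k+1})/2 for 1 ≤ k ≤ 99. The particular solution to v_k − (v_{k-1} + v_{k+1})/2 = 1 is v_k = −k^2. Adding homogeneous solution A + B k and matching boundaries gives v_k = k (100 − k). Substituting k = 72: v_72 = 72 · 28 = 2016.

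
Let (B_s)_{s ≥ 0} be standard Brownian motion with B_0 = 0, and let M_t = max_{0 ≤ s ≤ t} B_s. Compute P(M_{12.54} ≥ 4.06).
P(M_{12.54} ≥ 4.06) = 2·P(B_{12.54} ≥ 4.06) = 2(1 − Φ(4.06/√12.54)) ≈ 0.2516

By the reflection principle for Brownian motion, P(M_t ≥ a) = 2 · P(B_t ≥ a) for a ≥ 0. Since B_t ~ N(0, t), P(B_t ≥ 4.06) = 1 − Φ(4.06/√t) = 1 − Φ(4.06/√12.54) = 1 − Φ(1.1465). So
  P(M_{12.54} ≥ 4.06) = 2(1 − Φ(1.1465)) ≈ 0.2516.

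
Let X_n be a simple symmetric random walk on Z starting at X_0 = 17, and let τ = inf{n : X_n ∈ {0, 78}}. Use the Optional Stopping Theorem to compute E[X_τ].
E[X_τ] = 17

X_n is a martingale and τ is a bounded-mean stopping time (indeed τ is finite a.s. with bounded expectation since the walk is in a bounded region). By the OST, E[X_τ] = E[X_0] = 17. Equivalently: E[X_τ] = 78 · P(hit 78 first) + 0 · P(hit 0 first) = 78 · (17/78) = 17.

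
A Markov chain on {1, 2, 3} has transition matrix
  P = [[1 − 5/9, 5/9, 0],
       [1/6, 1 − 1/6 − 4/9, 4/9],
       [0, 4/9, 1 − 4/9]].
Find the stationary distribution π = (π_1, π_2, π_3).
π = (3/23, 10/23, 10/23)

This is a birth-death chain on three states, which satisfies detailed balance: π_1 · P_{12} = π_2 · P_{21} and π_2 · P_{23} = π_3 · P_{32}.
From π_1 · 5/9 = π_2 · 1/6: π_2/π_1 = (5/9)/(1/6) = 10/3.
From π_2 · 4/9 = π_3 · 4/9: π_3/π_2 = (4/9)/(4/9) = 1.
Take π_1 proportional to 1; then unnormalized π = (1, 10/3, 10/3). Normalize by dividing by the sum 23/3:
  π = (3/23, 10/23, 10/23).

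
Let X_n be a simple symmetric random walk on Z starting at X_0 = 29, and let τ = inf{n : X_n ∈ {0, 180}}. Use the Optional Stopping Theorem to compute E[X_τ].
E[X_τ] = 29

X_n is a martingale and τ is a bounded-mean stopping time (indeed τ is finite a.s. with bounded expectation since the walk is in a bounded region). By the OST, E[X_τ] = E[X_0] = 29. Equivalently: E[X_τ] = 180 · P(hit 180 first) + 0 · P(hit 0 first) = 180 · (29/180) = 29.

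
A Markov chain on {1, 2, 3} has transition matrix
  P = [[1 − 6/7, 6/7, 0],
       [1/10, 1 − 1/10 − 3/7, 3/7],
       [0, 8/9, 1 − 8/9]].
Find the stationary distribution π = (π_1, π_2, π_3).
π = (98/1343, 840/1343, 405/1343)

This is a birth-death chain on three states, which satisfies detailed balance: π_1 · P_{12} = π_2 · P_{21} and π_2 · P_{23} = π_3 · P_{32}.
From π_1 · 6/7 = π_2 · 1/10: π_2/π_1 = (6/7)/(1/10) = 60/7.
From π_2 · 3/7 = π_3 · 8/9: π_3/π_2 = (3/7)/(8/9) = 27/56.
Take π_1 proportional to 1; then unnormalized π = (1, 60/7, 405/98). Normalize by dividing by the sum 1343/98:
  π = (98/1343, 840/1343, 405/1343).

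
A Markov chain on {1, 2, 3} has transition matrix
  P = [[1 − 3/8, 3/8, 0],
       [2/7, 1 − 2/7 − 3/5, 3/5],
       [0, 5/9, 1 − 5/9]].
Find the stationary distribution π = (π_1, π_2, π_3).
π = (100/373, 525/1492, 567/1492)

This is a birth-death chain on three states, which satisfies detailed balance: π_1 · P_{12} = π_2 · P_{21} and π_2 · P_{23} = π_3 · P_{32}.
From π_1 · 3/8 = π_2 · 2/7: π_2/π_1 = (3/8)/(2/7) = 21/16.
From π_2 · 3/5 = π_3 · 5/9: π_3/π_2 = (3/5)/(5/9) = 27/25.
Take π_1 proportional to 1; then unnormalized π = (1, 21/16, 567/400). Normalize by dividing by the sum 373/100:
  π = (100/373, 525/1492, 567/1492).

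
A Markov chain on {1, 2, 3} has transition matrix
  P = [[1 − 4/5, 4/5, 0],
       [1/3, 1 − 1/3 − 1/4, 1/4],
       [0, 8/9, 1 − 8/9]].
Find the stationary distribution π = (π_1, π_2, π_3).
π = (40/163, 96/163, 27/163)

This is a birth-death chain on three states, which satisfies detailed balance: π_1 · P_{12} = π_2 · P_{21} and π_2 · P_{23} = π_3 · P_{32}.
From π_1 · 4/5 = π_2 · 1/3: π_2/π_1 = (4/5)/(1/3) = 12/5.
From π_2 · 1/4 = π_3 · 8/9: π_3/π_2 = (1/4)/(8/9) = 9/32.
Take π_1 proportional to 1; then unnormalized π = (1, 12/5, 27/40). Normalize by dividing by the sum 163/40:
  π = (40/163, 96/163, 27/163).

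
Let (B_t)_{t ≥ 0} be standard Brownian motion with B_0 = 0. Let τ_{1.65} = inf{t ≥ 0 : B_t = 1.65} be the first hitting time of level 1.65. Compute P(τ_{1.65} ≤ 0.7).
P(τ_{1.65} ≤ 0.7) = 2(1 − Φ(1.65/√0.7)) = 2(1 − Φ(1.9721)) ≈ 0.0486

By the reflection principle for standard BM, P(τ_b ≤ t) = 2 · P(B_t ≥ b). Since B_t ~ N(0, t), P(B_t ≥ 1.65) = 1 − Φ(1.65/√t) = 1 − Φ(1.65/√0.7) = 1 − Φ(1.9721) ≈ 0.02430. Doubling: P(τ_{1.65} ≤ 0.7) ≈ 2 · 0.02430 = 0.04860 ≈ 0.0486.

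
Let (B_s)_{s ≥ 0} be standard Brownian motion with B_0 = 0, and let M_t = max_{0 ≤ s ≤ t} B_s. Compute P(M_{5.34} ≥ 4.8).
P(M_{5.34} ≥ 4.8) = 2·P(B_{5.34} ≥ 4.8) = 2(1 − Φ(4.8/√5.34)) ≈ 0.0378

By the reflection principle for Brownian motion, P(M_t ≥ a) = 2 · P(B_t ≥ a) for a ≥ 0. Since B_t ~ N(0, t), P(B_t ≥ 4.8) = 1 − Φ(4.8/√t) = 1 − Φ(4.8/√5.34) = 1 − Φ(2.0772). So
  P(M_{5.34} ≥ 4.8) = 2(1 − Φ(2.0772)) ≈ 0.0378.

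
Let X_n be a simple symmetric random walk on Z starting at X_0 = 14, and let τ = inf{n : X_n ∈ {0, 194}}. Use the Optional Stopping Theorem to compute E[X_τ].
E[X_τ] = 14

X_n is a martingale and τ is a bounded-mean stopping time (indeed τ is finite a.s. with bounded expectation since the walk is in a bounded region). By the OST, E[X_τ] = E[X_0] = 14. Equivalently: E[X_τ] = 194 · P(hit 194 first) + 0 · P(hit 0 first) = 194 · (14/194) = 14.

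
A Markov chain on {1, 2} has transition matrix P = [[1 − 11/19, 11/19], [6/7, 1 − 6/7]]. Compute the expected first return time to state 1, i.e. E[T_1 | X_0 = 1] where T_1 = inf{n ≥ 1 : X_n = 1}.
E[T_1 | X_0 = 1] = 1/π_1 = 191/114

For an irreducible recurrent Markov chain with stationary distribution π, E[T_i | X_0 = i] = 1/π_i (Kac's formula). Here π_1 = (6/7)/(11/19 + 6/7) = (6/7)/(191/133) = 114/191, so E[T_1 | X_0 = 1] = 1/π_1 = (11/19 + 6/7)/(6/7) = (191/133)/(6/7) = 191/114.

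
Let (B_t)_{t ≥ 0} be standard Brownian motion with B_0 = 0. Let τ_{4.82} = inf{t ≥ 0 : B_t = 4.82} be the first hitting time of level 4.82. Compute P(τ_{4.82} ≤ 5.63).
P(τ_{4.82} ≤ 5.63) = 2(1 − Φ(4.82/√5.63)) = 2(1 − Φ(2.0314)) ≈ 0.0422

By the reflection principle for standard BM, P(τ_b ≤ t) = 2 · P(B_t ≥ b). Since B_t ~ N(0, t), P(B_t ≥ 4.82) = 1 − Φ(4.82/√t) = 1 − Φ(4.82/√5.63) = 1 − Φ(2.0314) ≈ 0.02111. Doubling: P(τ_{4.82} ≤ 5.63) ≈ 2 · 0.02111 = 0.04222 ≈ 0.0422.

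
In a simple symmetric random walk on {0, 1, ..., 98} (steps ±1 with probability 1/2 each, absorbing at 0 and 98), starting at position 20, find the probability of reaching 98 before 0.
P(hit 98 before 0) = 20/98 = 10/49

Let u_k = P(hit 98 before 0 | start at k). Then u_0 = 0, u_98 = 1, and u_k = u_{k-1}/2 + u_{k+1}/2 for 1 ≤ k ≤ 97. This harmonic recurrence is solved by u_k = k/98, giving u_20 = 20/98 = 10/49.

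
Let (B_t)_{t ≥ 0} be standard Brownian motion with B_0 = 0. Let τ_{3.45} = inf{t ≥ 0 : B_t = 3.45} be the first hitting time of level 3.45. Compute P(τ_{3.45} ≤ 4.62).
P(τ_{3.45} ≤ 4.62) = 2(1 − Φ(3.45/√4.62)) = 2(1 − Φ(1.6051)) ≈ 0.1085

By the reflection principle for standard BM, P(τ_b ≤ t) = 2 · P(B_t ≥ b). Since B_t ~ N(0, t), P(B_t ≥ 3.45) = 1 − Φ(3.45/√t) = 1 − Φ(3.45/√4.62) = 1 − Φ(1.6051) ≈ 0.05424. Doubling: P(τ_{3.45} ≤ 4.62) ≈ 2 · 0.05424 = 0.10848 ≈ 0.1085.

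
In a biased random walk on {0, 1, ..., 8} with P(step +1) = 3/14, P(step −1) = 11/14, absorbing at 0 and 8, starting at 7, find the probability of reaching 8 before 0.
P(hit 8 before 0) = (1 − (11/3)^7) / (1 − (11/3)^8) = 7306869/26794040

Let u_k denote P(reach 8 before 0 | start at k). Boundary: u_0 = 0, u_8 = 1. Recurrence: u_k = 3/14·u_{k+1} + 11/14·u_{k-1} for 1 ≤ k ≤ 7. Try u_k = A + B·r^k with r = q/p = (11/14)/(3/14) = 11/3. Substitution satisfies the recurrence; boundary conditions give:
  u_k = (1 − r^k) / (1 − r^N) = (1 − (11/3)^7) / (1 − (11/3)^8) = 7306869/26794040.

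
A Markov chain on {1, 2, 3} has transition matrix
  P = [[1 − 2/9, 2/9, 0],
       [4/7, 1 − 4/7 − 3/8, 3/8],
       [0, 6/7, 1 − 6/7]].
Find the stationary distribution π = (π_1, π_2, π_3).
π = (288/449, 112/449, 49/449)

This is a birth-death chain on three states, which satisfies detailed balance: π_1 · P_{12} = π_2 · P_{21} and π_2 · P_{23} = π_3 · P_{32}.
From π_1 · 2/9 = π_2 · 4/7: π_2/π_1 = (2/9)/(4/7) = 7/18.
From π_2 · 3/8 = π_3 · 6/7: π_3/π_2 = (3/8)/(6/7) = 7/16.
Take π_1 proportional to 1; then unnormalized π = (1, 7/18, 49/288). Normalize by dividing by the sum 449/288:
  π = (288/449, 112/449, 49/449).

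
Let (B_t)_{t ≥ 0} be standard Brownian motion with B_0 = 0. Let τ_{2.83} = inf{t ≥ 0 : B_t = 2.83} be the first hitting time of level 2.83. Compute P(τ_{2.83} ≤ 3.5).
P(τ_{2.83} ≤ 3.5) = 2(1 − Φ(2.83/√3.5)) = 2(1 − Φ(1.5127)) ≈ 0.1304

By the reflection principle for standard BM, P(τ_b ≤ t) = 2 · P(B_t ≥ b). Since B_t ~ N(0, t), P(B_t ≥ 2.83) = 1 − Φ(2.83/√t) = 1 − Φ(2.83/√3.5) = 1 − Φ(1.5127) ≈ 0.06518. Doubling: P(τ_{2.83} ≤ 3.5) ≈ 2 · 0.06518 = 0.13036 ≈ 0.1304.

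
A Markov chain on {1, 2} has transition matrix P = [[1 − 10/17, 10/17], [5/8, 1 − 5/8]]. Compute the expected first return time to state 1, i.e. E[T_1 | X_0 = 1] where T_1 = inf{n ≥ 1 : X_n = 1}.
E[T_1 | X_0 = 1] = 1/π_1 = 33/17

For an irreducible recurrent Markov chain with stationary distribution π, E[T_i | X_0 = i] = 1/π_i (Kac's formula). Here π_1 = (5/8)/(10/17 + 5/8) = (5/8)/(165/136) = 17/33, so E[T_1 | X_0 = 1] = 1/π_1 = (10/17 + 5/8)/(5/8) = (165/136)/(5/8) = 33/17.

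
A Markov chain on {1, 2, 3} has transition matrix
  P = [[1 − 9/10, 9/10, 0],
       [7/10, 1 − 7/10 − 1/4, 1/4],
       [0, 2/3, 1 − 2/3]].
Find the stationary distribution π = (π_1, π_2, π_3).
π = (56/155, 72/155, 27/155)

This is a birth-death chain on three states, which satisfies detailed balance: π_1 · P_{12} = π_2 · P_{21} and π_2 · P_{23} = π_3 · P_{32}.
From π_1 · 9/10 = π_2 · 7/10: π_2/π_1 = (9/10)/(7/10) = 9/7.
From π_2 · 1/4 = π_3 · 2/3: π_3/π_2 = (1/4)/(2/3) = 3/8.
Take π_1 proportional to 1; then unnormalized π = (1, 9/7, 27/56). Normalize by dividing by the sum 155/56:
  π = (56/155, 72/155, 27/155).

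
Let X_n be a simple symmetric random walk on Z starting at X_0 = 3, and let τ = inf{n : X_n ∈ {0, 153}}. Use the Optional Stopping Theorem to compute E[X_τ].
E[X_τ] = 3

X_n is a martingale and τ is a bounded-mean stopping time (indeed τ is finite a.s. with bounded expectation since the walk is in a bounded region). By the OST, E[X_τ] = E[X_0] = 3. Equivalently: E[X_τ] = 153 · P(hit 153 first) + 0 · P(hit 0 first) = 153 · (3/153) = 3.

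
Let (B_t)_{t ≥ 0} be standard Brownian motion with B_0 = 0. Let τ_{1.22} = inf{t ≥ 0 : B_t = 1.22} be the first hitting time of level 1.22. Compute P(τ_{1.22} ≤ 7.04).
P(τ_{1.22} ≤ 7.04) = 2(1 − Φ(1.22/√7.04)) = 2(1 − Φ(0.4598)) ≈ 0.6457

By the reflection principle for standard BM, P(τ_b ≤ t) = 2 · P(B_t ≥ b). Since B_t ~ N(0, t), P(B_t ≥ 1.22) = 1 − Φ(1.22/√t) = 1 − Φ(1.22/√7.04) = 1 − Φ(0.4598) ≈ 0.32283. Doubling: P(τ_{1.22} ≤ 7.04) ≈ 2 · 0.32283 = 0.64566 ≈ 0.6457.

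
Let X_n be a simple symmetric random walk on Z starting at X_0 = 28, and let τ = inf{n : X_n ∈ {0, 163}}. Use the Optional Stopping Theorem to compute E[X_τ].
E[X_τ] = 28

X_n is a martingale and τ is a bounded-mean stopping time (indeed τ is finite a.s. with bounded expectation since the walk is in a bounded region). By the OST, E[X_τ] = E[X_0] = 28. Equivalently: E[X_τ] = 163 · P(hit 163 first) + 0 · P(hit 0 first) = 163 · (28/163) = 28.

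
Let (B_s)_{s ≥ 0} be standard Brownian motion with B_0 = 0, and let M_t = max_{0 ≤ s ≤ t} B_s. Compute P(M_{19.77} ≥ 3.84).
P(M_{19.77} ≥ 3.84) = 2·P(B_{19.77} ≥ 3.84) = 2(1 − Φ(3.84/√19.77)) ≈ 0.3878

By the reflection principle for Brownian motion, P(M_t ≥ a) = 2 · P(B_t ≥ a) for a ≥ 0. Since B_t ~ N(0, t), P(B_t ≥ 3.84) = 1 − Φ(3.84/√t) = 1 − Φ(3.84/√19.77) = 1 − Φ(0.8636). So
  P(M_{19.77} ≥ 3.84) = 2(1 − Φ(0.8636)) ≈ 0.3878.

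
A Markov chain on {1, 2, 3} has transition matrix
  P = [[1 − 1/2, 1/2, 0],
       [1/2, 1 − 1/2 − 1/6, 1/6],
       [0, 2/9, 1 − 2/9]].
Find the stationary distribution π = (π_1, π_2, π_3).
π = (4/11, 4/11, 3/11)

This is a birth-death chain on three states, which satisfies detailed balance: π_1 · P_{12} = π_2 · P_{21} and π_2 · P_{23} = π_3 · P_{32}.
From π_1 · 1/2 = π_2 · 1/2: π_2/π_1 = (1/2)/(1/2) = 1.
From π_2 · 1/6 = π_3 · 2/9: π_3/π_2 = (1/6)/(2/9) = 3/4.
Take π_1 proportional to 1; then unnormalized π = (1, 1, 3/4). Normalize by dividing by the sum 11/4:
  π = (4/11, 4/11, 3/11).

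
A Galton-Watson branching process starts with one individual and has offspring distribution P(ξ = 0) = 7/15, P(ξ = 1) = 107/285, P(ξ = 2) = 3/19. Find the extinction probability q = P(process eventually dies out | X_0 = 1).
q = 1

Mean offspring μ = 0·7/15 + 1·107/285 + 2·3/19 = 197/285 ≤ 1. For μ ≤ 1 with offspring not concentrated at 1, the Galton-Watson process goes extinct almost surely, so q = 1.
(Algebraic check: The pgf is f(s) = 7/15 + 107/285·s + 3/19·s². The extinction probability q is the smallest fixed point of f in [0, 1]. Setting s = f(s):
  3/19·s² + (107/285 − 1)·s + 7/15 = 0
  3/19·s² − (7/15 + 3/19)·s + 7/15 = 0
which factors as (s − 1)·(3/19·s − 7/15) = 0, giving roots s = 1 and s = (7/15)/(3/19) = 133/45. Since 133/45 ≥ 1, the smallest root in [0, 1] is s = 1.)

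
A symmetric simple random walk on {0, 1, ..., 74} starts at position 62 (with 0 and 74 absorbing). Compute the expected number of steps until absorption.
E[τ | X_0 = 62] = 744

Let v_k = E[τ | X_0 = k]. Boundary: v_0 = v_74 = 0. Recurrence: v_k = 1 + (v_{k-1} + v_{k+1})/2 for 1 ≤ k ≤ 73. The particular solution to v_k − (v_{k-1} + v_{k+1})/2 = 1 is v_k = −k^2. Adding homogeneous solution A + B k and matching boundaries gives v_k = k (74 − k). Substituting k = 62: v_62 = 62 · 12 = 744.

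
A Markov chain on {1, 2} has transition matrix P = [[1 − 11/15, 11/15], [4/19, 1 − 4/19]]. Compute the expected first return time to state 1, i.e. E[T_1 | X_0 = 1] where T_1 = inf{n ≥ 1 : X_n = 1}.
E[T_1 | X_0 = 1] = 1/π_1 = 269/60

For an irreducible recurrent Markov chain with stationary distribution π, E[T_i | X_0 = i] = 1/π_i (Kac's formula). Here π_1 = (4/19)/(11/15 + 4/19) = (4/19)/(269/285) = 60/269, so E[T_1 | X_0 = 1] = 1/π_1 = (11/15 + 4/19)/(4/19) = (269/285)/(4/19) = 269/60.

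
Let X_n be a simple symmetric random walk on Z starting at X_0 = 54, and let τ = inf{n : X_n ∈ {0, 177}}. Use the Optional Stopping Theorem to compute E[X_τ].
E[X_τ] = 54

X_n is a martingale and τ is a bounded-mean stopping time (indeed τ is finite a.s. with bounded expectation since the walk is in a bounded region). By the OST, E[X_τ] = E[X_0] = 54. Equivalently: E[X_τ] = 177 · P(hit 177 first) + 0 · P(hit 0 first) = 177 · (54/177) = 54.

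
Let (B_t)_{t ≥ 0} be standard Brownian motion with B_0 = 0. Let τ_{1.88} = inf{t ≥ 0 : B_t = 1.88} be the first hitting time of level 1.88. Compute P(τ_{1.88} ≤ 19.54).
P(τ_{1.88} ≤ 19.54) = 2(1 − Φ(1.88/√19.54)) = 2(1 − Φ(0.4253)) ≈ 0.6706

By the reflection principle for standard BM, P(τ_b ≤ t) = 2 · P(B_t ≥ b). Since B_t ~ N(0, t), P(B_t ≥ 1.88) = 1 − Φ(1.88/√t) = 1 − Φ(1.88/√19.54) = 1 − Φ(0.4253) ≈ 0.33531. Doubling: P(τ_{1.88} ≤ 19.54) ≈ 2 · 0.33531 = 0.67062 ≈ 0.6706.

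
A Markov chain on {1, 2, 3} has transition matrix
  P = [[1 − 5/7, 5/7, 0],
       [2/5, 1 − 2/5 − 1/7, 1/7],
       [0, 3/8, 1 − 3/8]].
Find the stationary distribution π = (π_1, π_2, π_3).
π = (294/1019, 525/1019, 200/1019)

This is a birth-death chain on three states, which satisfies detailed balance: π_1 · P_{12} = π_2 · P_{21} and π_2 · P_{23} = π_3 · P_{32}.
From π_1 · 5/7 = π_2 · 2/5: π_2/π_1 = (5/7)/(2/5) = 25/14.
From π_2 · 1/7 = π_3 · 3/8: π_3/π_2 = (1/7)/(3/8) = 8/21.
Take π_1 proportional to 1; then unnormalized π = (1, 25/14, 100/147). Normalize by dividing by the sum 1019/294:
  π = (294/1019, 525/1019, 200/1019).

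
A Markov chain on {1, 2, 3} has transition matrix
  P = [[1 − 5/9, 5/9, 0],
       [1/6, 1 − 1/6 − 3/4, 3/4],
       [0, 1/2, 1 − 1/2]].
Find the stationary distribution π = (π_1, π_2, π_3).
π = (3/28, 5/14, 15/28)

This is a birth-death chain on three states, which satisfies detailed balance: π_1 · P_{12} = π_2 · P_{21} and π_2 · P_{23} = π_3 · P_{32}.
From π_1 · 5/9 = π_2 · 1/6: π_2/π_1 = (5/9)/(1/6) = 10/3.
From π_2 · 3/4 = π_3 · 1/2: π_3/π_2 = (3/4)/(1/2) = 3/2.
Take π_1 proportional to 1; then unnormalized π = (1, 10/3, 5). Normalize by dividing by the sum 28/3:
  π = (3/28, 5/14, 15/28).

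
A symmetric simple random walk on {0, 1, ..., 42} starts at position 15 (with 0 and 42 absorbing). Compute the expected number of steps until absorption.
E[τ | X_0 = 15] = 405

Let v_k = E[τ | X_0 = k]. Boundary: v_0 = v_42 = 0. Recurrence: v_k = 1 + (v_{k-1} + v_{k+1})/2 for 1 ≤ k ≤ 41. The particular solution to v_k − (v_{k-1} + v_{k+1})/2 = 1 is v_k = −k^2. Adding homogeneous solution A + B k and matching boundaries gives v_k = k (42 − k). Substituting k = 15: v_15 = 15 · 27 = 405.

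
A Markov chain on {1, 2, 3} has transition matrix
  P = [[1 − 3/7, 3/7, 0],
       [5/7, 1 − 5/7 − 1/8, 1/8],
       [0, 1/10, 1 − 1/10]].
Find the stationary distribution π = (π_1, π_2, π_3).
π = (20/47, 12/47, 15/47)

This is a birth-death chain on three states, which satisfies detailed balance: π_1 · P_{12} = π_2 · P_{21} and π_2 · P_{23} = π_3 · P_{32}.
From π_1 · 3/7 = π_2 · 5/7: π_2/π_1 = (3/7)/(5/7) = 3/5.
From π_2 · 1/8 = π_3 · 1/10: π_3/π_2 = (1/8)/(1/10) = 5/4.
Take π_1 proportional to 1; then unnormalized π = (1, 3/5, 3/4). Normalize by dividing by the sum 47/20:
  π = (20/47, 12/47, 15/47).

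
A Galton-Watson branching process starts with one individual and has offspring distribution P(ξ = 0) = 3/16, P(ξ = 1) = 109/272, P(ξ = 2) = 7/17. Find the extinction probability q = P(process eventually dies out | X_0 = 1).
q = 51/112

The pgf is f(s) = 3/16 + 109/272·s + 7/17·s². The extinction probability q is the smallest fixed point of f in [0, 1]. Setting s = f(s):
  7/17·s² + (109/272 − 1)·s + 3/16 = 0
  7/17·s² − (3/16 + 7/17)·s + 3/16 = 0
which factors as (s − 1)·(7/17·s − 3/16) = 0, giving roots s = 1 and s = (3/16)/(7/17) = 51/112.
Mean offspring μ = 109/272 + 2·7/17 = 333/272 > 1 (supercritical), so q < 1. The extinction probability is the smaller root: q = (3/16)/(7/17) = 51/112.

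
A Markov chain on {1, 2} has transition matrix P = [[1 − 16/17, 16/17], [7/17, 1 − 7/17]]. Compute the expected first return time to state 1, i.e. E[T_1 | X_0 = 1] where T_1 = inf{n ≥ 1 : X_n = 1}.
E[T_1 | X_0 = 1] = 1/π_1 = 23/7

For an irreducible recurrent Markov chain with stationary distribution π, E[T_i | X_0 = i] = 1/π_i (Kac's formula). Here π_1 = (7/17)/(16/17 + 7/17) = (7/17)/(23/17) = 7/23, so E[T_1 | X_0 = 1] = 1/π_1 = (16/17 + 7/17)/(7/17) = (23/17)/(7/17) = 23/7.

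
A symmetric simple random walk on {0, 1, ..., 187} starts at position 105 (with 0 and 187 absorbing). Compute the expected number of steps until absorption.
E[τ | X_0 = 105] = 8610

Let v_k = E[τ | X_0 = k]. Boundary: v_0 = v_187 = 0. Recurrence: v_k = 1 + (v_{k-1} + v_{k+1})/2 for 1 ≤ k ≤ 186. The particular solution to v_k − (v_{k-1} + v_{k+1})/2 = 1 is v_k = −k^2. Adding homogeneous solution A + B k and matching boundaries gives v_k = k (187 − k). Substituting k = 105: v_105 = 105 · 82 = 8610.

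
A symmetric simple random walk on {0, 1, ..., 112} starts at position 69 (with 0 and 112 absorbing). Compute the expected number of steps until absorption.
E[τ | X_0 = 69] = 2967

Let v_k = E[τ | X_0 = k]. Boundary: v_0 = v_112 = 0. Recurrence: v_k = 1 + (v_{k-1} + v_{k+1})/2 for 1 ≤ k ≤ 111. The particular solution to v_k − (v_{k-1} + v_{k+1})/2 = 1 is v_k = −k^2. Adding homogeneous solution A + B k and matching boundaries gives v_k = k (112 − k). Substituting k = 69: v_69 = 69 · 43 = 2967.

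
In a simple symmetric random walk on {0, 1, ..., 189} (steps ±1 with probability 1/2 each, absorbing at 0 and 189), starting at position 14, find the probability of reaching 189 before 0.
P(hit 189 before 0) = 14/189 = 2/27

Let u_k = P(hit 189 before 0 | start at k). Then u_0 = 0, u_189 = 1, and u_k = u_{k-1}/2 + u_{k+1}/2 for 1 ≤ k ≤ 188. This harmonic recurrence is solved by u_k = k/189, giving u_14 = 14/189 = 2/27.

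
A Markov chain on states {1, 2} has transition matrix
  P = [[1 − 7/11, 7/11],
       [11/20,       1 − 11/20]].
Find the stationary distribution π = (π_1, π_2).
π_1 = 121/261, π_2 = 140/261

Solve πP = π with π_1 + π_2 = 1. From πP = π: π_1 · (1 − 7/11) + π_2 · 11/20 = π_1 ⇒ π_2 · 11/20 = π_1 · 7/11 ⇒ π_2/π_1 = (7/11)/(11/20) = 140/121. Together with π_1 + π_2 = 1:
  π_1 = (11/20)/(7/11 + 11/20) = (11/20)/(261/220) = 121/261,
  π_2 = (7/11)/(7/11 + 11/20) = (7/11)/(261/220) = 140/261.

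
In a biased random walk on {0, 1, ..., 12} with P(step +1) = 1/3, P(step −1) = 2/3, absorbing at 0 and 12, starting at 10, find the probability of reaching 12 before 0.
P(hit 12 before 0) = (1 − (2)^10) / (1 − (2)^12) = 341/1365

Let u_k denote P(reach 12 before 0 | start at k). Boundary: u_0 = 0, u_12 = 1. Recurrence: u_k = 1/3·u_{k+1} + 2/3·u_{k-1} for 1 ≤ k ≤ 11. Try u_k = A + B·r^k with r = q/p = (2/3)/(1/3) = 2. Substitution satisfies the recurrence; boundary conditions give:
  u_k = (1 − r^k) / (1 − r^N) = (1 − (2)^10) / (1 − (2)^12) = 341/1365.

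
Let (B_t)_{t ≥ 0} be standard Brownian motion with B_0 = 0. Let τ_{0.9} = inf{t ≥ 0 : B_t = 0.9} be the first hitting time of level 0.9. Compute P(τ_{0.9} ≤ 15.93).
P(τ_{0.9} ≤ 15.93) = 2(1 − Φ(0.9/√15.93)) = 2(1 − Φ(0.2255)) ≈ 0.8216

By the reflection principle for standard BM, P(τ_b ≤ t) = 2 · P(B_t ≥ b). Since B_t ~ N(0, t), P(B_t ≥ 0.9) = 1 − Φ(0.9/√t) = 1 − Φ(0.9/√15.93) = 1 − Φ(0.2255) ≈ 0.41080. Doubling: P(τ_{0.9} ≤ 15.93) ≈ 2 · 0.41080 = 0.82160 ≈ 0.8216.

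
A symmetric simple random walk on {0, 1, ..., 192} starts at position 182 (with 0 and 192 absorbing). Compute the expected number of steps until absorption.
E[τ | X_0 = 182] = 1820

Let v_k = E[τ | X_0 = k]. Boundary: v_0 = v_192 = 0. Recurrence: v_k = 1 + (v_{k-1} + v_{k+1})/2 for 1 ≤ k ≤ 191. The particular solution to v_k − (v_{k-1} + v_{k+1})/2 = 1 is v_k = −k^2. Adding homogeneous solution A + B k and matching boundaries gives v_k = k (192 − k). Substituting k = 182: v_182 = 182 · 10 = 1820.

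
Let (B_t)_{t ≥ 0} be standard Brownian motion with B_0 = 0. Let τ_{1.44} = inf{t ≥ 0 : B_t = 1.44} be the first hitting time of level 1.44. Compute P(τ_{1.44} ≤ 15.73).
P(τ_{1.44} ≤ 15.73) = 2(1 − Φ(1.44/√15.73)) = 2(1 − Φ(0.3631)) ≈ 0.7165

By the reflection principle for standard BM, P(τ_b ≤ t) = 2 · P(B_t ≥ b). Since B_t ~ N(0, t), P(B_t ≥ 1.44) = 1 − Φ(1.44/√t) = 1 − Φ(1.44/√15.73) = 1 − Φ(0.3631) ≈ 0.35827. Doubling: P(τ_{1.44} ≤ 15.73) ≈ 2 · 0.35827 = 0.71654 ≈ 0.7165.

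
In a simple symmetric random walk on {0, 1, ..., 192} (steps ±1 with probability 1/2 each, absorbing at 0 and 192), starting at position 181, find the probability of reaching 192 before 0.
P(hit 192 before 0) = 181/192

Let u_k = P(hit 192 before 0 | start at k). Then u_0 = 0, u_192 = 1, and u_k = u_{k-1}/2 + u_{k+1}/2 for 1 ≤ k ≤ 191. This harmonic recurrence is solved by u_k = k/192, giving u_181 = 181/192.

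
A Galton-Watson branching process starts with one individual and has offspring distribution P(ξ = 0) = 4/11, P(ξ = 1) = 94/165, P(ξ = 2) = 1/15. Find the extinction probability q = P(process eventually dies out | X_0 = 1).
q = 1

Mean offspring μ = 0·4/11 + 1·94/165 + 2·1/15 = 116/165 ≤ 1. For μ ≤ 1 with offspring not concentrated at 1, the Galton-Watson process goes extinct almost surely, so q = 1.
(Algebraic check: The pgf is f(s) = 4/11 + 94/165·s + 1/15·s². The extinction probability q is the smallest fixed point of f in [0, 1]. Setting s = f(s):
  1/15·s² + (94/165 − 1)·s + 4/11 = 0
  1/15·s² − (4/11 + 1/15)·s + 4/11 = 0
which factors as (s − 1)·(1/15·s − 4/11) = 0, giving roots s = 1 and s = (4/11)/(1/15) = 60/11. Since 60/11 ≥ 1, the smallest root in [0, 1] is s = 1.)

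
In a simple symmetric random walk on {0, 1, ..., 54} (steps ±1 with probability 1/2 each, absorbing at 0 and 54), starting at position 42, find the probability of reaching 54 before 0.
P(hit 54 before 0) = 42/54 = 7/9

Let u_k = P(hit 54 before 0 | start at k). Then u_0 = 0, u_54 = 1, and u_k = u_{k-1}/2 + u_{k+1}/2 for 1 ≤ k ≤ 53. This harmonic recurrence is solved by u_k = k/54, giving u_42 = 42/54 = 7/9.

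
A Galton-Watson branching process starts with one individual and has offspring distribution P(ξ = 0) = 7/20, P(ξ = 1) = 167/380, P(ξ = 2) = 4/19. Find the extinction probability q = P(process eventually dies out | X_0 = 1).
q = 1

Mean offspring μ = 0·7/20 + 1·167/380 + 2·4/19 = 327/380 ≤ 1. For μ ≤ 1 with offspring not concentrated at 1, the Galton-Watson process goes extinct almost surely, so q = 1.
(Algebraic check: The pgf is f(s) = 7/20 + 167/380·s + 4/19·s². The extinction probability q is the smallest fixed point of f in [0, 1]. Setting s = f(s):
  4/19·s² + (167/380 − 1)·s + 7/20 = 0
  4/19·s² − (7/20 + 4/19)·s + 7/20 = 0
which factors as (s − 1)·(4/19·s − 7/20) = 0, giving roots s = 1 and s = (7/20)/(4/19) = 133/80. Since 133/80 ≥ 1, the smallest root in [0, 1] is s = 1.)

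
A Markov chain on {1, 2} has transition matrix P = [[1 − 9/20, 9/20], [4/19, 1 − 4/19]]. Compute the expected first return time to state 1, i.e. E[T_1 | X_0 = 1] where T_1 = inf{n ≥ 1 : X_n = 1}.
E[T_1 | X_0 = 1] = 1/π_1 = 251/80

For an irreducible recurrent Markov chain with stationary distribution π, E[T_i | X_0 = i] = 1/π_i (Kac's formula). Here π_1 = (4/19)/(9/20 + 4/19) = (4/19)/(251/380) = 80/251, so E[T_1 | X_0 = 1] = 1/π_1 = (9/20 + 4/19)/(4/19) = (251/380)/(4/19) = 251/80.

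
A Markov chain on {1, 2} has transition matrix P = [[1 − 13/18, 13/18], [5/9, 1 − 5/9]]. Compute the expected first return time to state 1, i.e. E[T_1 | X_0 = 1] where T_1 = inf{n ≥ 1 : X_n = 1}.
E[T_1 | X_0 = 1] = 1/π_1 = 23/10

For an irreducible recurrent Markov chain with stationary distribution π, E[T_i | X_0 = i] = 1/π_i (Kac's formula). Here π_1 = (5/9)/(13/18 + 5/9) = (5/9)/(23/18) = 10/23, so E[T_1 | X_0 = 1] = 1/π_1 = (13/18 + 5/9)/(5/9) = (23/18)/(5/9) = 23/10.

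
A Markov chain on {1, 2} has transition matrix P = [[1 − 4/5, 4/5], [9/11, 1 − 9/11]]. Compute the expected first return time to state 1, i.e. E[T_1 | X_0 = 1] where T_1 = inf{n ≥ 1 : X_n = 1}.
E[T_1 | X_0 = 1] = 1/π_1 = 89/45

For an irreducible recurrent Markov chain with stationary distribution π, E[T_i | X_0 = i] = 1/π_i (Kac's formula). Here π_1 = (9/11)/(4/5 + 9/11) = (9/11)/(89/55) = 45/89, so E[T_1 | X_0 = 1] = 1/π_1 = (4/5 + 9/11)/(9/11) = (89/55)/(9/11) = 89/45.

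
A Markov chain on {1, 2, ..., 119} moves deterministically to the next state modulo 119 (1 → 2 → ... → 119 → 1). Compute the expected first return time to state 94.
E[T_94 | X_0 = 94] = 119

The chain cycles deterministically, so starting at state 94 it returns in exactly 119 steps. Equivalently, the stationary distribution is uniform π_j = 1/119 for every state j, so by Kac's formula E[T_94] = 1/π_94 = 119.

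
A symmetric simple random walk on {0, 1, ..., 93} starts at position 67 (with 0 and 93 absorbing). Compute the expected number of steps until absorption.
E[τ | X_0 = 67] = 1742

Let v_k = E[τ | X_0 = k]. Boundary: v_0 = v_93 = 0. Recurrence: v_k = 1 + (v_{k-1} + v_{k+1})/2 for 1 ≤ k ≤ 92. The particular solution to v_k − (v_{k-1} + v_{k+1})/2 = 1 is v_k = −k^2. Adding homogeneous solution A + B k and matching boundaries gives v_k = k (93 − k). Substituting k = 67: v_67 = 67 · 26 = 1742.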